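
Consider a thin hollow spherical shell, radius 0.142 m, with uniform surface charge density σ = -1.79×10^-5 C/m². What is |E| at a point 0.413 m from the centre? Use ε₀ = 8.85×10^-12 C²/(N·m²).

|E| ≈ 2.39×10^5 N/C

Take a concentric spherical Gaussian surface of radius r = 0.413 m (r > 0.142 m).
The entire shell is enclosed: Q_enc = σ·4πR² = (-1.79e-5)·4π·(0.142)² = -4.536e-6 C.
Gauss's law: E·4πr² = Q_enc/ε₀.
E = |Q_enc|/(4πε₀r²) = (4.536×10^-6)/(4π·8.85×10^-12·(0.413)²) = 2.39e5 N/C.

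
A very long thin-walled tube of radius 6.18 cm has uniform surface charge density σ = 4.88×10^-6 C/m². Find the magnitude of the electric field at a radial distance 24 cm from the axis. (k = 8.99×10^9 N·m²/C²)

Choose a coaxial cylinder of radius r = 24 cm (arbitrary length L) as the Gaussian surface (r > 6.18 cm).
The whole shell is enclosed: λ_enc = σ·2πR = (4.88e-6)·2π·(0.0618) = 1.895e-6 C/m.
Applying ∮E·dA = Q_enc/ε₀ with the end caps contributing no flux:
E = 2k|λ_enc|/r = 2(8.99×10^9)(1.895×10^-6)/(0.24) = 1.42e5 N/C.

|E| = 1.42×10^5 V/m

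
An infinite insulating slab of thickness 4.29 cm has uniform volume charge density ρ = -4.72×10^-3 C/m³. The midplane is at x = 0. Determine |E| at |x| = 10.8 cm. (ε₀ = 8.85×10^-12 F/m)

The point |x| = 10.8 cm lies outside the slab (half-thickness 0.02145 m). A symmetric pillbox spanning the full slab encloses Q_enc = ρ·d·A.
Flux = 2EA ⇒ E = |ρ|d/(2ε₀), independent of distance outside.
E = (4.72e-3)(0.0429)/(2·8.85×10^-12) = 1.14e7 N/C.

|E| = 1.14e7 N/C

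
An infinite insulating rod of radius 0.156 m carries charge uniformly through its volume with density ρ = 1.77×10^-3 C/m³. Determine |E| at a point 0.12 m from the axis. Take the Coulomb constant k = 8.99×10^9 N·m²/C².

E ≈ 1.20×10^7 V/m

By cylindrical symmetry E is radial; use a coaxial Gaussian cylinder of radius 0.12 m and length L (r < R).
Enclosed charge per unit length: λ_enc = ρ·πr² = (1.77e-3)π(0.12)² = 8.007×10^-5 C/m.
Gauss's law: E·2πrL = λ_enc L/ε₀.
E = 2k|λ_enc|/r = 2(8.99×10^9)(8.007×10^-5)/(0.12) = 1.20×10^7 N/C.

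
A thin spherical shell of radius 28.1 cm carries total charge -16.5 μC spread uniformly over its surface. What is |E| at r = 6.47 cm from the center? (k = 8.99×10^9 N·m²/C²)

Symmetry ⇒ E = E(r) r̂. Gaussian sphere of radius r = 6.47 cm (inside the shell, r < 28.1 cm).
All the charge is outside the Gaussian surface: Q_enc = 0, hence E = 0 everywhere inside the shell.

|E| = 0 N/C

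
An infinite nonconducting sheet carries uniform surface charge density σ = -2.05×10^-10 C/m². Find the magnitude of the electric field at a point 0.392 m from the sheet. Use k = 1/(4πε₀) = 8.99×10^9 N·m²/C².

Choose a cylindrical pillbox piercing the sheet, end faces (area A) parallel to it.
Only the two end caps contribute flux: Φ = 2EA. With Q_enc = σA, Gauss's law gives E = |σ|/(2ε₀).
E = 2πk|σ| = 2π(8.99×10^9)(2.05e-10) = 11.6 N/C.

11.6 N/C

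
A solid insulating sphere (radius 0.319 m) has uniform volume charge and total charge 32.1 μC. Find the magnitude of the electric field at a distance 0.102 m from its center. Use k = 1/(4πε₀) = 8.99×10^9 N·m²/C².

Symmetry ⇒ E = E(r) r̂. Gaussian sphere of radius r = 0.102 m (r < R).
Only the charge within r is enclosed: Q_enc = Q·(r/R)³ = (32.1 μC)·(0.102 m/0.319 m)³ = 1.049e-6 C.
Gauss's law: E·4πr² = Q_enc/ε₀.
E = k|Q_enc|/r² = (8.99×10^9)(1.049×10^-6)/(0.102)² = 9.07×10^5 N/C.

E = 9.07×10^5 N/C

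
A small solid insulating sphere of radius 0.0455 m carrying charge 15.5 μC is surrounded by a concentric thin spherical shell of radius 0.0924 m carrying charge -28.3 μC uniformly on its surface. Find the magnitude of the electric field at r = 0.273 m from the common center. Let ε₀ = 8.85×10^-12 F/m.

Symmetry ⇒ E = E(r) r̂. Gaussian sphere of radius r = 0.273 m (r > 0.0924 m, enclosing both).
Q_enc = (15.5 μC) + (-28.3 μC) = -1.28×10^-5 C.
By Gauss's law, ∮E·dA = E·4πr² = Q_enc/ε₀.
E = |Q_enc|/(4πε₀r²) = (1.28×10^-5)/(4π·8.85×10^-12·(0.273)²) = 1.54×10^6 N/C.

E = 1.54e6 V/m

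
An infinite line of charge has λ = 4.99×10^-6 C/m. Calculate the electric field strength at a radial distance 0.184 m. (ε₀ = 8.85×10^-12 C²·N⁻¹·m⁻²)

By cylindrical symmetry E is radial; use a coaxial Gaussian cylinder of radius 0.184 m and length L.
Q_enc = λL, so λ_enc = 4.99×10^-6 C/m.
By Gauss's law (flux through the curved wall only), E·2πrL = λ_enc L/ε₀.
E = |λ_enc|/(2πε₀r) = (4.99×10^-6)/(2π·8.85×10^-12·0.184) = 4.88e5 N/C.

4.88e5 N/C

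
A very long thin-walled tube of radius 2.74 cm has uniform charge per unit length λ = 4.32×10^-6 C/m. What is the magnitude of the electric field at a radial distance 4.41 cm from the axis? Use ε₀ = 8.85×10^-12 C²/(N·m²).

|E| ≈ 1.76×10^6 N/C

Coaxial Gaussian cylinder, radius r = 4.41 cm, length L (r > 2.74 cm).
The full line charge is enclosed: λ_enc = 4.32×10^-6 C/m.
Applying ∮E·dA = Q_enc/ε₀ with the end caps contributing no flux:
E = |λ_enc|/(2πε₀r) = (4.32×10^-6)/(2π·8.85×10^-12·0.0441) = 1.76×10^6 N/C.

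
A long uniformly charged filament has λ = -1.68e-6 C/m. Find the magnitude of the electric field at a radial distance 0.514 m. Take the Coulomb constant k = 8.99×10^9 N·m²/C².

5.88×10^4 N/C

Coaxial Gaussian cylinder, radius r = 0.514 m, length L.
Q_enc = λL, so λ_enc = -1.68×10^-6 C/m.
By Gauss's law (flux through the curved wall only), E·2πrL = λ_enc L/ε₀.
E = 2k|λ_enc|/r = 2(8.99×10^9)(1.68×10^-6)/(0.514) = 5.88e4 N/C.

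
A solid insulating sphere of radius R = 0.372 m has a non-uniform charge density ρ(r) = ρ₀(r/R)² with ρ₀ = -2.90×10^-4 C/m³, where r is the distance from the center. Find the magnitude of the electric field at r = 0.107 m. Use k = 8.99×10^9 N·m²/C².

5.80×10^4 V/m

By spherical symmetry E is radial; choose a Gaussian sphere of radius r = 0.107 m (r < R).
Q_enc = ∫₀^r ρ(r')·4πr'² dr' = (4πρ₀/R²) ∫₀^r r'^4 dr' = 4πρ₀ r^5/(5·R²) = -7.387×10^-8 C.
Since E is radial and uniform over the Gaussian sphere, Φ = E·4πr² = Q_enc/ε₀.
E = k|Q_enc|/r² = (8.99×10^9)(7.387×10^-8)/(0.107)² = 5.80e4 N/C.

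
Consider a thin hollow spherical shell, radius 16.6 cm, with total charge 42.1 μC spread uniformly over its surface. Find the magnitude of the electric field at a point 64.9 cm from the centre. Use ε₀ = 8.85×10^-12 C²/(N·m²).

Symmetry ⇒ E = E(r) r̂. Gaussian sphere of radius r = 64.9 cm (r > 16.6 cm).
The entire shell is enclosed: Q_enc = 4.21×10^-5 C.
Since E is radial and uniform over the Gaussian sphere, Φ = E·4πr² = Q_enc/ε₀.
E = |Q_enc|/(4πε₀r²) = (4.21×10^-5)/(4π·8.85×10^-12·(0.649)²) = 8.99×10^5 N/C.

|E| ≈ 8.99×10^5 N/C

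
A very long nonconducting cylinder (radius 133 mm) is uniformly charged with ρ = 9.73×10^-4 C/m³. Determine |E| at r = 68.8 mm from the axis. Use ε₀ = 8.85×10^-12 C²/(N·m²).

By cylindrical symmetry E is radial; use a coaxial Gaussian cylinder of radius 68.8 mm and length L (r < R).
Enclosed charge per unit length: λ_enc = ρ·πr² = (9.73×10^-4)π(0.0688)² = 1.447×10^-5 C/m.
Gauss's law: E·2πrL = λ_enc L/ε₀.
E = |λ_enc|/(2πε₀r) = (1.447e-5)/(2π·8.85×10^-12·0.0688) = 3.78e6 N/C.

|E| ≈ 3.78e6 N/C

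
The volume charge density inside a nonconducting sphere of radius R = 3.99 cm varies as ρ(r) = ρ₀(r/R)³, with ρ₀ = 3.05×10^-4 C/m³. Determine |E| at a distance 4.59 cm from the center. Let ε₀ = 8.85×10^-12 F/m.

|E| = 1.73×10^5 N/C

By spherical symmetry E is radial; choose a Gaussian sphere of radius r = 4.59 cm (r > R, all charge enclosed).
Q_enc = 4π ∫₀^R ρ₀(r'/R)^3 r'² dr' = 4πρ₀R³/6 = 4.058×10^-8 C.
By Gauss's law, ∮E·dA = E·4πr² = Q_enc/ε₀.
E = |Q_enc|/(4πε₀r²) = (4.058×10^-8)/(4π·8.85×10^-12·(0.0459)²) = 1.73×10^5 N/C.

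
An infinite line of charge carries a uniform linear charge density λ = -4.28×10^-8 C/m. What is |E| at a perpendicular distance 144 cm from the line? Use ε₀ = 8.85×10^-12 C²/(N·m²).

Coaxial Gaussian cylinder, radius r = 144 cm, length L.
Q_enc = λL, so λ_enc = -4.28×10^-8 C/m.
Applying ∮E·dA = Q_enc/ε₀ with the end caps contributing no flux:
E = |λ_enc|/(2πε₀r) = (4.28×10^-8)/(2π·8.85×10^-12·1.44) = 535 N/C.

E ≈ 535 N/C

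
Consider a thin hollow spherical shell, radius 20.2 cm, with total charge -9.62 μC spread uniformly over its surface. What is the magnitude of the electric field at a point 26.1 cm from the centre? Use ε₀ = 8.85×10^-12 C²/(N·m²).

E = 1.27×10^6 N/C

By spherical symmetry E is radial; choose a Gaussian sphere of radius r = 26.1 cm (r > 20.2 cm).
The entire shell is enclosed: Q_enc = -9.62×10^-6 C.
By Gauss's law, ∮E·dA = E·4πr² = Q_enc/ε₀.
E = |Q_enc|/(4πε₀r²) = (9.62e-6)/(4π·8.85×10^-12·(0.261)²) = 1.27×10^6 N/C.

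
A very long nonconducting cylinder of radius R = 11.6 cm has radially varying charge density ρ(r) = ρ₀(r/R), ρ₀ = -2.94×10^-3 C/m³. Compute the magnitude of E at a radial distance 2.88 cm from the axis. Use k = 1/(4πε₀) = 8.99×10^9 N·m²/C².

|E| = 7.92×10^5 N/C

Take a coaxial cylindrical Gaussian surface of radius r = 2.88 cm and length L (r < R).
λ_enc = ∫₀^r ρ(r')·2πr' dr' = (2πρ₀/R)·r^3/3 = -1.268e-6 C/m.
Applying ∮E·dA = Q_enc/ε₀ with the end caps contributing no flux:
E = 2k|λ_enc|/r = 2(8.99×10^9)(1.268×10^-6)/(0.0288) = 7.92×10^5 N/C.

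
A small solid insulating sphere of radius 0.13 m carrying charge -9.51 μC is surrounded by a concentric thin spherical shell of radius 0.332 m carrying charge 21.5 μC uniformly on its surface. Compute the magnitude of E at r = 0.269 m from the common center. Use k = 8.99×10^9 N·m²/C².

By spherical symmetry E is radial; choose a Gaussian sphere of radius r = 0.269 m (between the bodies, 0.13 m < r < 0.332 m).
Only the inner charge is enclosed; the outer shell contributes nothing inside itself. Q_enc = -9.51 μC = -9.51×10^-6 C.
Gauss's law: E·4πr² = Q_enc/ε₀.
E = k|Q_enc|/r² = (8.99×10^9)(9.51e-6)/(0.269)² = 1.18×10^6 N/C.

|E| ≈ 1.18e6 N/C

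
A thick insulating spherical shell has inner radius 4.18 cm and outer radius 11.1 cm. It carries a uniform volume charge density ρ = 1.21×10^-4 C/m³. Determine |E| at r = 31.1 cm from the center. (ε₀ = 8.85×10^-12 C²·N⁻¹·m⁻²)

Use a concentric Gaussian sphere at r = 31.1 cm (r > 11.1 cm, enclosing the whole shell).
Q_enc = ρ·(4π/3)(b³ − a³) = (1.21e-4)·(4π/3)·((0.111)³ − (0.0418)³) = 6.562e-7 C.
By Gauss's law, ∮E·dA = E·4πr² = Q_enc/ε₀.
E = |Q_enc|/(4πε₀r²) = (6.562e-7)/(4π·8.85×10^-12·(0.311)²) = 6.10×10^4 N/C.

|E| = 6.10×10^4 N/C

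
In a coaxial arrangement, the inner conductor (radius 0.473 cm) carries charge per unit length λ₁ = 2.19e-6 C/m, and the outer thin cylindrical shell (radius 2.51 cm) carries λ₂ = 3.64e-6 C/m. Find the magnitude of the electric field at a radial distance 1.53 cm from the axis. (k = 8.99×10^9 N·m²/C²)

E = 2.57e6 N/C

Coaxial Gaussian cylinder, radius r = 1.53 cm, length L (between the conductors, 0.473 cm < r < 2.51 cm).
The shell at 2.51 cm lies outside the Gaussian surface, so λ_enc = λ₁ = 2.19×10^-6 C/m.
Applying ∮E·dA = Q_enc/ε₀ with the end caps contributing no flux:
E = 2k|λ_enc|/r = 2(8.99×10^9)(2.19e-6)/(0.0153) = 2.57×10^6 N/C.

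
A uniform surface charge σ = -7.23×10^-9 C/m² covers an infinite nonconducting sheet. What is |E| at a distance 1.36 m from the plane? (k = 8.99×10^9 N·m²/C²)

By planar symmetry E is perpendicular to the sheet and uniform; use a Gaussian pillbox with flat faces of area A on each side of the sheet.
Only the two end caps contribute flux: Φ = 2EA. With Q_enc = σA, Gauss's law gives E = |σ|/(2ε₀).
E = 2πk|σ| = 2π(8.99×10^9)(7.23×10^-9) = 408 N/C.

408 V/m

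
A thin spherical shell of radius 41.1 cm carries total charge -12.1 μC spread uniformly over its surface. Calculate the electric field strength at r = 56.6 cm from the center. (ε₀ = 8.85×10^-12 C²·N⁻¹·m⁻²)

E ≈ 3.40×10^5 N/C

Take a concentric spherical Gaussian surface of radius r = 56.6 cm (r > 41.1 cm).
The entire shell is enclosed: Q_enc = -1.21×10^-5 C.
Since E is radial and uniform over the Gaussian sphere, Φ = E·4πr² = Q_enc/ε₀.
E = |Q_enc|/(4πε₀r²) = (1.21e-5)/(4π·8.85×10^-12·(0.566)²) = 3.40×10^5 N/C.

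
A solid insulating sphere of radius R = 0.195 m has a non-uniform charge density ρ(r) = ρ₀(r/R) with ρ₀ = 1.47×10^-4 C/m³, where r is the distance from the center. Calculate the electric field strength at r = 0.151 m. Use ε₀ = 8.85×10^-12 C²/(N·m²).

Take a concentric spherical Gaussian surface of radius r = 0.151 m (r < R).
Q_enc = ∫₀^r ρ(r')·4πr'² dr' = (4πρ₀/R) ∫₀^r r'^3 dr' = 4πρ₀ r^4/(4·R) = 1.231e-6 C.
Applying ∮E·dA = Q_enc/ε₀ with Φ = E(4πr²):
E = |Q_enc|/(4πε₀r²) = (1.231×10^-6)/(4π·8.85×10^-12·(0.151)²) = 4.86×10^5 N/C.

|E| ≈ 4.86×10^5 N/C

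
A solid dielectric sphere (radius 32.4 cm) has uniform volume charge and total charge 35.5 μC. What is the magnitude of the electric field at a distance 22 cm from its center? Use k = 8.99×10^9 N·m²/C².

Symmetry ⇒ E = E(r) r̂. Gaussian sphere of radius r = 22 cm (r < R).
For a uniform sphere the enclosed fraction is (r/R)³, so Q_enc = (35.5 μC)(0.22/0.324)³ = 1.111×10^-5 C.
By Gauss's law, ∮E·dA = E·4πr² = Q_enc/ε₀.
E = k|Q_enc|/r² = (8.99×10^9)(1.111e-5)/(0.22)² = 2.06e6 N/C.

|E| = 2.06×10^6 N/C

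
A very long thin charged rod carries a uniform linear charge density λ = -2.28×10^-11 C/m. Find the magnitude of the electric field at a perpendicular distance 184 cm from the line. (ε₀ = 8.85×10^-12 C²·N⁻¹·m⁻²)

E ≈ 0.223 N/C

By cylindrical symmetry E is radial; use a coaxial Gaussian cylinder of radius 184 cm and length L.
Q_enc = λL, so λ_enc = -2.28×10^-11 C/m.
Since E is radial and uniform over the curved surface, Φ = E·2πrL = Q_enc/ε₀ = λ_enc L/ε₀.
E = |λ_enc|/(2πε₀r) = (2.28e-11)/(2π·8.85×10^-12·1.84) = 0.223 N/C.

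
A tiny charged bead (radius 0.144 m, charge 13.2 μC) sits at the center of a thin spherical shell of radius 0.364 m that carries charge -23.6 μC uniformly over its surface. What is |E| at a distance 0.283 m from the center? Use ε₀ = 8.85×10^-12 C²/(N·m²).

|E| = 1.48×10^6 N/C

Use a concentric Gaussian sphere at r = 0.283 m (between the bodies, 0.144 m < r < 0.364 m).
The shell at 0.364 m lies outside the Gaussian surface, so Q_enc = 13.2 μC = 1.32×10^-5 C.
Gauss's law: E·4πr² = Q_enc/ε₀.
E = |Q_enc|/(4πε₀r²) = (1.32e-5)/(4π·8.85×10^-12·(0.283)²) = 1.48×10^6 N/C.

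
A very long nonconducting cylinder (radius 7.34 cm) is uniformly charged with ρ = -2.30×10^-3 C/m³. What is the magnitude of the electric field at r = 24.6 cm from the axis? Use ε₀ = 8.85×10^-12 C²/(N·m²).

Take a coaxial cylindrical Gaussian surface of radius r = 24.6 cm and length L (r > 7.34 cm, full cross-section enclosed).
λ_enc = ρ·πR² = (-2.30e-3)π(0.0734)² = -3.893e-5 C/m.
Gauss's law: E·2πrL = λ_enc L/ε₀.
E = |λ_enc|/(2πε₀r) = (3.893×10^-5)/(2π·8.85×10^-12·0.246) = 2.85×10^6 N/C.

2.85×10^6 V/m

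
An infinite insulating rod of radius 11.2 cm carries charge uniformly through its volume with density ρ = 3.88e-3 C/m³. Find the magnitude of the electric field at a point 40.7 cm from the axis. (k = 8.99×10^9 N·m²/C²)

Choose a coaxial cylinder of radius r = 40.7 cm (arbitrary length L) as the Gaussian surface (r > 11.2 cm, full cross-section enclosed).
λ_enc = ρ·πR² = (3.88e-3)π(0.112)² = 1.529e-4 C/m.
Gauss's law: E·2πrL = λ_enc L/ε₀.
E = 2k|λ_enc|/r = 2(8.99×10^9)(1.529e-4)/(0.407) = 6.75e6 N/C.

E ≈ 6.75×10^6 V/m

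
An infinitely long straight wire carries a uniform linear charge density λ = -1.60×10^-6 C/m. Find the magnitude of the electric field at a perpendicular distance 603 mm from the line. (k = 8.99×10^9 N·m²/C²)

Coaxial Gaussian cylinder, radius r = 603 mm, length L.
Q_enc = λL, so λ_enc = -1.60×10^-6 C/m.
Gauss's law: E·2πrL = λ_enc L/ε₀.
E = 2k|λ_enc|/r = 2(8.99×10^9)(1.60e-6)/(0.603) = 4.77×10^4 N/C.

E = 4.77×10^4 N/C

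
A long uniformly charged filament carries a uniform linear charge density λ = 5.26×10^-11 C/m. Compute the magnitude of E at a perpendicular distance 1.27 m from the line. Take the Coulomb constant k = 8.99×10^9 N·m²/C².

Choose a coaxial cylinder of radius r = 1.27 m (arbitrary length L) as the Gaussian surface.
Q_enc = λL, so λ_enc = 5.26e-11 C/m.
Applying ∮E·dA = Q_enc/ε₀ with the end caps contributing no flux:
E = 2k|λ_enc|/r = 2(8.99×10^9)(5.26×10^-11)/(1.27) = 0.745 N/C.

E ≈ 0.745 N/C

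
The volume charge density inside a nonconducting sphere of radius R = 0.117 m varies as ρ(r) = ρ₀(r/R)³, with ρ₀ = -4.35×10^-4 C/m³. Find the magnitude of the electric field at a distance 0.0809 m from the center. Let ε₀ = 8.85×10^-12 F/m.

By spherical symmetry E is radial; choose a Gaussian sphere of radius r = 0.0809 m (r < R).
Integrate the density: Q_enc = 4π ∫₀^r ρ₀(r'/R)^3 r'² dr' = 4πρ₀ r^6/(6·R³) = -1.595e-7 C.
Applying ∮E·dA = Q_enc/ε₀ with Φ = E(4πr²):
E = |Q_enc|/(4πε₀r²) = (1.595×10^-7)/(4π·8.85×10^-12·(0.0809)²) = 2.19e5 N/C.

E = 2.19e5 V/m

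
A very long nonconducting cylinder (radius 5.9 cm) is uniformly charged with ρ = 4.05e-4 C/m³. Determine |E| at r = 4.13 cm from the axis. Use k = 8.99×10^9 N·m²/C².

Take a coaxial cylindrical Gaussian surface of radius r = 4.13 cm and length L (r < R).
Enclosed charge per unit length: λ_enc = ρ·πr² = (4.05×10^-4)π(0.0413)² = 2.17×10^-6 C/m.
By Gauss's law (flux through the curved wall only), E·2πrL = λ_enc L/ε₀.
E = 2k|λ_enc|/r = 2(8.99×10^9)(2.17e-6)/(0.0413) = 9.45×10^5 N/C.

9.45e5 N/C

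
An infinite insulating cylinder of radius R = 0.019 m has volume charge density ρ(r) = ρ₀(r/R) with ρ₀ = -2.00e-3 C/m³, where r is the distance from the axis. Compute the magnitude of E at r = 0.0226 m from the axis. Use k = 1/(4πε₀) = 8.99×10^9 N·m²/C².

Choose a coaxial cylinder of radius r = 0.0226 m (arbitrary length L) as the Gaussian surface (r > R, full charge per length enclosed).
λ_enc = 2π ∫₀^R ρ₀(r'/R)^1 r' dr' = 2πρ₀R²/3 = -1.512×10^-6 C/m.
Applying ∮E·dA = Q_enc/ε₀ with the end caps contributing no flux:
E = 2k|λ_enc|/r = 2(8.99×10^9)(1.512e-6)/(0.0226) = 1.20e6 N/C.

E ≈ 1.20×10^6 N/C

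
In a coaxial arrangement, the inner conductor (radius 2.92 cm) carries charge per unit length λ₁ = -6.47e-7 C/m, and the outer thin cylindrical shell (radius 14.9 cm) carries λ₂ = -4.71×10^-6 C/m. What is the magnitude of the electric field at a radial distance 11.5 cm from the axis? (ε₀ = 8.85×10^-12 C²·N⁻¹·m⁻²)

Coaxial Gaussian cylinder, radius r = 11.5 cm, length L (between the conductors, 2.92 cm < r < 14.9 cm).
Only the inner wire is enclosed; the outer shell contributes nothing inside itself. λ_enc = λ₁ = -6.47×10^-7 C/m.
Since E is radial and uniform over the curved surface, Φ = E·2πrL = Q_enc/ε₀ = λ_enc L/ε₀.
E = |λ_enc|/(2πε₀r) = (6.47e-7)/(2π·8.85×10^-12·0.115) = 1.01×10^5 N/C.

E = 1.01×10^5 V/m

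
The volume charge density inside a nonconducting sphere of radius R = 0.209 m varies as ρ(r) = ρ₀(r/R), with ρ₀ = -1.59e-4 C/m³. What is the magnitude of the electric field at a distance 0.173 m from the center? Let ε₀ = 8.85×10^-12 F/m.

6.43×10^5 V/m

Take a concentric spherical Gaussian surface of radius r = 0.173 m (r < R).
Integrate the density: Q_enc = 4π ∫₀^r ρ₀(r'/R)^1 r'² dr' = 4πρ₀ r^4/(4·R) = -2.141e-6 C.
Since E is radial and uniform over the Gaussian sphere, Φ = E·4πr² = Q_enc/ε₀.
E = |Q_enc|/(4πε₀r²) = (2.141×10^-6)/(4π·8.85×10^-12·(0.173)²) = 6.43×10^5 N/C.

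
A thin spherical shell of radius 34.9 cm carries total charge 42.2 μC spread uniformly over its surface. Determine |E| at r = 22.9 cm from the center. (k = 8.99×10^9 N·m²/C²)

E = 0 (no enclosed charge)

Use a concentric Gaussian sphere at r = 22.9 cm (inside the shell, r < 34.9 cm).
No charge lies within this surface, so Q_enc = 0 and Gauss's law gives E·4πr² = 0 ⇒ E = 0.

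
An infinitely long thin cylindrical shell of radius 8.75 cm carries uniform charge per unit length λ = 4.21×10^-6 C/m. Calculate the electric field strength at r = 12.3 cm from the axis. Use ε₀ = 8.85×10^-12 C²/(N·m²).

Take a coaxial cylindrical Gaussian surface of radius r = 12.3 cm and length L (r > 8.75 cm).
The full line charge is enclosed: λ_enc = 4.21×10^-6 C/m.
Applying ∮E·dA = Q_enc/ε₀ with the end caps contributing no flux:
E = |λ_enc|/(2πε₀r) = (4.21×10^-6)/(2π·8.85×10^-12·0.123) = 6.16×10^5 N/C.

E = 6.16e5 V/m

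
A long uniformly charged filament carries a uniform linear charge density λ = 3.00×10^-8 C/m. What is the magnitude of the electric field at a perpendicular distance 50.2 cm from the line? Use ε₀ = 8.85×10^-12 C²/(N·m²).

Choose a coaxial cylinder of radius r = 50.2 cm (arbitrary length L) as the Gaussian surface.
Q_enc = λL, so λ_enc = 3.00×10^-8 C/m.
By Gauss's law (flux through the curved wall only), E·2πrL = λ_enc L/ε₀.
E = |λ_enc|/(2πε₀r) = (3.00e-8)/(2π·8.85×10^-12·0.502) = 1.07e3 N/C.

1.07e3 N/C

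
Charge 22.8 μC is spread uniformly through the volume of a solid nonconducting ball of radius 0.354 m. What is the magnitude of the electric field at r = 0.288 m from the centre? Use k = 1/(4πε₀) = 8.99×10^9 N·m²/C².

By spherical symmetry E is radial; choose a Gaussian sphere of radius r = 0.288 m (r < R).
Only the charge within r is enclosed: Q_enc = Q·(r/R)³ = (22.8 μC)·(0.288 m/0.354 m)³ = 1.228×10^-5 C.
Gauss's law: E·4πr² = Q_enc/ε₀.
E = k|Q_enc|/r² = (8.99×10^9)(1.228×10^-5)/(0.288)² = 1.33×10^6 N/C.

|E| ≈ 1.33×10^6 N/C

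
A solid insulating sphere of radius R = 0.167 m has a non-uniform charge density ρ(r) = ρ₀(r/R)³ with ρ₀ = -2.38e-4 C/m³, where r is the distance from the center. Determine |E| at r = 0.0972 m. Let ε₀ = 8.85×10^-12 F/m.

Use a concentric Gaussian sphere at r = 0.0972 m (r < R).
Integrate the density: Q_enc = 4π ∫₀^r ρ₀(r'/R)^3 r'² dr' = 4πρ₀ r^6/(6·R³) = -9.026×10^-8 C.
By Gauss's law, ∮E·dA = E·4πr² = Q_enc/ε₀.
E = |Q_enc|/(4πε₀r²) = (9.026e-8)/(4π·8.85×10^-12·(0.0972)²) = 8.59×10^4 N/C.

|E| ≈ 8.59e4 N/C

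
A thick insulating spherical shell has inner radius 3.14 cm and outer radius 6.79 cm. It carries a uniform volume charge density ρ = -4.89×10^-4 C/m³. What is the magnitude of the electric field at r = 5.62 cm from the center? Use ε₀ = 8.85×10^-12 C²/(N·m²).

|E| = 8.55e5 N/C

By spherical symmetry E is radial; choose a Gaussian sphere of radius r = 5.62 cm (within the shell material, 3.14 cm < r < 6.79 cm).
Enclosed charge is the volume from a to r: Q_enc = (4π/3)ρ(r³ − a³) = -3.002×10^-7 C.
Applying ∮E·dA = Q_enc/ε₀ with Φ = E(4πr²):
E = |Q_enc|/(4πε₀r²) = (3.002e-7)/(4π·8.85×10^-12·(0.0562)²) = 8.55e5 N/C.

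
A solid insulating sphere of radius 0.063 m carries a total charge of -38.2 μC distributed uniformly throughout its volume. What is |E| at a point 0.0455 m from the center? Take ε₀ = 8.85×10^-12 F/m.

Use a concentric Gaussian sphere at r = 0.0455 m (r < R).
For a uniform sphere the enclosed fraction is (r/R)³, so Q_enc = (-38.2 μC)(0.0455/0.063)³ = -1.439×10^-5 C.
By Gauss's law, ∮E·dA = E·4πr² = Q_enc/ε₀.
E = |Q_enc|/(4πε₀r²) = (1.439×10^-5)/(4π·8.85×10^-12·(0.0455)²) = 6.25×10^7 N/C.

6.25e7 V/m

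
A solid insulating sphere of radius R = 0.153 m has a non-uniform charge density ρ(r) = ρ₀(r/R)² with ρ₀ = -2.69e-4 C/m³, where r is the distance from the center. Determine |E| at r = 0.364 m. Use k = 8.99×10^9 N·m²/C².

E ≈ 1.64×10^5 V/m

Symmetry ⇒ E = E(r) r̂. Gaussian sphere of radius r = 0.364 m (r > R, all charge enclosed).
Q_enc = 4π ∫₀^R ρ₀(r'/R)^2 r'² dr' = 4πρ₀R³/5 = -2.421e-6 C.
By Gauss's law, ∮E·dA = E·4πr² = Q_enc/ε₀.
E = k|Q_enc|/r² = (8.99×10^9)(2.421×10^-6)/(0.364)² = 1.64×10^5 N/C.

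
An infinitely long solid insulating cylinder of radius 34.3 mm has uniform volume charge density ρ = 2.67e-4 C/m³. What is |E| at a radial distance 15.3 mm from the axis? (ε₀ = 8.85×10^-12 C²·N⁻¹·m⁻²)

|E| ≈ 2.31×10^5 N/C

Take a coaxial cylindrical Gaussian surface of radius r = 15.3 mm and length L (r < R).
Enclosed charge per unit length: λ_enc = ρ·πr² = (2.67e-4)π(0.0153)² = 1.964e-7 C/m.
Since E is radial and uniform over the curved surface, Φ = E·2πrL = Q_enc/ε₀ = λ_enc L/ε₀.
E = |λ_enc|/(2πε₀r) = (1.964×10^-7)/(2π·8.85×10^-12·0.0153) = 2.31×10^5 N/C.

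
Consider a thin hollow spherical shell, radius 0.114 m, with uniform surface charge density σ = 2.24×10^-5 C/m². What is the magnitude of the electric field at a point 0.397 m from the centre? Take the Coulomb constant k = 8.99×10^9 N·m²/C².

Use a concentric Gaussian sphere at r = 0.397 m (r > 0.114 m).
The entire shell is enclosed: Q_enc = σ·4πR² = (2.24e-5)·4π·(0.114)² = 3.658×10^-6 C.
Applying ∮E·dA = Q_enc/ε₀ with Φ = E(4πr²):
E = k|Q_enc|/r² = (8.99×10^9)(3.658×10^-6)/(0.397)² = 2.09×10^5 N/C.

|E| ≈ 2.09×10^5 V/m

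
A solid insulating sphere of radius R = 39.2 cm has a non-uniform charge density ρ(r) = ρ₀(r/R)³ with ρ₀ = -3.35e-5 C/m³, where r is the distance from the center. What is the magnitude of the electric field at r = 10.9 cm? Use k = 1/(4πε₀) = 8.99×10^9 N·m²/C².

E ≈ 1.48×10^3 N/C

By spherical symmetry E is radial; choose a Gaussian sphere of radius r = 10.9 cm (r < R).
Integrate the density: Q_enc = 4π ∫₀^r ρ₀(r'/R)^3 r'² dr' = 4πρ₀ r^6/(6·R³) = -1.953×10^-9 C.
Applying ∮E·dA = Q_enc/ε₀ with Φ = E(4πr²):
E = k|Q_enc|/r² = (8.99×10^9)(1.953e-9)/(0.109)² = 1.48e3 N/C.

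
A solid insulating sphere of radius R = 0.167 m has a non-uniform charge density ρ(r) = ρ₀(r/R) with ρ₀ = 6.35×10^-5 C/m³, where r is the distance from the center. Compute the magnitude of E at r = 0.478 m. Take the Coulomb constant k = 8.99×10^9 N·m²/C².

E ≈ 3.66e4 N/C

Symmetry ⇒ E = E(r) r̂. Gaussian sphere of radius r = 0.478 m (r > R, all charge enclosed).
Q_enc = 4π ∫₀^R ρ₀(r'/R)^1 r'² dr' = 4πρ₀R³/4 = 9.291e-7 C.
By Gauss's law, ∮E·dA = E·4πr² = Q_enc/ε₀.
E = k|Q_enc|/r² = (8.99×10^9)(9.291e-7)/(0.478)² = 3.66×10^4 N/C.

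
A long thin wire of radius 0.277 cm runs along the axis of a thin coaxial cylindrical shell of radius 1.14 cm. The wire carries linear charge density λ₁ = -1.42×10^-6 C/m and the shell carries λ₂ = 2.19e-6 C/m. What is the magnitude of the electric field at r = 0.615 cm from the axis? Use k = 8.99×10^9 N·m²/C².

E ≈ 4.15×10^6 N/C

By cylindrical symmetry E is radial; use a coaxial Gaussian cylinder of radius 0.615 cm and length L (between the conductors, 0.277 cm < r < 1.14 cm).
The shell at 1.14 cm lies outside the Gaussian surface, so λ_enc = λ₁ = -1.42×10^-6 C/m.
Since E is radial and uniform over the curved surface, Φ = E·2πrL = Q_enc/ε₀ = λ_enc L/ε₀.
E = 2k|λ_enc|/r = 2(8.99×10^9)(1.42×10^-6)/(0.00615) = 4.15×10^6 N/C.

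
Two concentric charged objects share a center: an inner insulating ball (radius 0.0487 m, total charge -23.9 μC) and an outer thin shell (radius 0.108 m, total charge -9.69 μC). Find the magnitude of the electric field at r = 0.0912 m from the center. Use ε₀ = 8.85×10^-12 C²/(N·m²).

E ≈ 2.58e7 N/C

Take a concentric spherical Gaussian surface of radius r = 0.0912 m (between the bodies, 0.0487 m < r < 0.108 m).
The shell at 0.108 m lies outside the Gaussian surface, so Q_enc = -23.9 μC = -2.39×10^-5 C.
By Gauss's law, ∮E·dA = E·4πr² = Q_enc/ε₀.
E = |Q_enc|/(4πε₀r²) = (2.39×10^-5)/(4π·8.85×10^-12·(0.0912)²) = 2.58×10^7 N/C.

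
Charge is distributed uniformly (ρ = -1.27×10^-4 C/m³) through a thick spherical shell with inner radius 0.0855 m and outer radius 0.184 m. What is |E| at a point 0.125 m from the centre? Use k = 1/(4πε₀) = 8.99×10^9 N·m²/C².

|E| = 4.07×10^5 N/C

Take a concentric spherical Gaussian surface of radius r = 0.125 m (within the shell material, 0.0855 m < r < 0.184 m).
Only the shell between 0.0855 m and r is enclosed: Q_enc = ρ·(4π/3)(r³ − a³) = (-1.27×10^-4)·(4π/3)·((0.125)³ − (0.0855)³) = -7.065×10^-7 C.
By Gauss's law, ∮E·dA = E·4πr² = Q_enc/ε₀.
E = k|Q_enc|/r² = (8.99×10^9)(7.065e-7)/(0.125)² = 4.07×10^5 N/C.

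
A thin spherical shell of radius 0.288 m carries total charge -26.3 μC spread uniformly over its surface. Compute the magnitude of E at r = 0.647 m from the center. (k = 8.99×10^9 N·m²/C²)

Symmetry ⇒ E = E(r) r̂. Gaussian sphere of radius r = 0.647 m (r > 0.288 m).
The entire shell is enclosed: Q_enc = -2.63×10^-5 C.
Since E is radial and uniform over the Gaussian sphere, Φ = E·4πr² = Q_enc/ε₀.
E = k|Q_enc|/r² = (8.99×10^9)(2.63e-5)/(0.647)² = 5.65×10^5 N/C.

5.65×10^5 N/C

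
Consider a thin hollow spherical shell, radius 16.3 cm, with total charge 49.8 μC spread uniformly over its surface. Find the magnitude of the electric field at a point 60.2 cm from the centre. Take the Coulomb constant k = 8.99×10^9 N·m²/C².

1.24×10^6 V/m

Use a concentric Gaussian sphere at r = 60.2 cm (r > 16.3 cm).
The entire shell is enclosed: Q_enc = 4.98×10^-5 C.
Gauss's law: E·4πr² = Q_enc/ε₀.
E = k|Q_enc|/r² = (8.99×10^9)(4.98×10^-5)/(0.602)² = 1.24×10^6 N/C.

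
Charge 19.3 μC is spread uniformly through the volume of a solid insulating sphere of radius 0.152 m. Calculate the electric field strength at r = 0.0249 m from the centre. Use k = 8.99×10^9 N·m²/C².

Take a concentric spherical Gaussian surface of radius r = 0.0249 m (r < R).
For a uniform sphere the enclosed fraction is (r/R)³, so Q_enc = (19.3 μC)(0.0249/0.152)³ = 8.484×10^-8 C.
By Gauss's law, ∮E·dA = E·4πr² = Q_enc/ε₀.
E = k|Q_enc|/r² = (8.99×10^9)(8.484×10^-8)/(0.0249)² = 1.23×10^6 N/C.

|E| ≈ 1.23e6 N/C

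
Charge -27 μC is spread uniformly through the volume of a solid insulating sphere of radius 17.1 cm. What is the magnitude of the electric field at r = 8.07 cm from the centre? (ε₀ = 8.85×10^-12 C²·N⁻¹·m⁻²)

|E| = 3.92×10^6 N/C

By spherical symmetry E is radial; choose a Gaussian sphere of radius r = 8.07 cm (r < R).
Only the charge within r is enclosed: Q_enc = Q·(r/R)³ = (-27 μC)·(8.07 cm/17.1 cm)³ = -2.838e-6 C.
By Gauss's law, ∮E·dA = E·4πr² = Q_enc/ε₀.
E = |Q_enc|/(4πε₀r²) = (2.838×10^-6)/(4π·8.85×10^-12·(0.0807)²) = 3.92×10^6 N/C.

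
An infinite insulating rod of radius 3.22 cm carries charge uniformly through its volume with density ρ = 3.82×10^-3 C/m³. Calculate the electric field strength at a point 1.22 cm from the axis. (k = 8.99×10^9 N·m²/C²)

Coaxial Gaussian cylinder, radius r = 1.22 cm, length L (r < R).
Enclosed charge per unit length: λ_enc = ρ·πr² = (3.82×10^-3)π(0.0122)² = 1.786×10^-6 C/m.
Since E is radial and uniform over the curved surface, Φ = E·2πrL = Q_enc/ε₀ = λ_enc L/ε₀.
E = 2k|λ_enc|/r = 2(8.99×10^9)(1.786e-6)/(0.0122) = 2.63e6 N/C.

E ≈ 2.63×10^6 V/m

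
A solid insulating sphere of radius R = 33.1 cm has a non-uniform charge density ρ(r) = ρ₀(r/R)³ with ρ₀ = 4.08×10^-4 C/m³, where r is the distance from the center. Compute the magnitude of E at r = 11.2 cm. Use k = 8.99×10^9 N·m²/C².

Symmetry ⇒ E = E(r) r̂. Gaussian sphere of radius r = 11.2 cm (r < R).
Q_enc = ∫₀^r ρ(r')·4πr'² dr' = (4πρ₀/R³) ∫₀^r r'^5 dr' = 4πρ₀ r^6/(6·R³) = 4.651e-8 C.
Applying ∮E·dA = Q_enc/ε₀ with Φ = E(4πr²):
E = k|Q_enc|/r² = (8.99×10^9)(4.651e-8)/(0.112)² = 3.33e4 N/C.

|E| = 3.33×10^4 N/C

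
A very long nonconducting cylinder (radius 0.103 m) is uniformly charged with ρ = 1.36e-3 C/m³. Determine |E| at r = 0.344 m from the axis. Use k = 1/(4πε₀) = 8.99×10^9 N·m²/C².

Coaxial Gaussian cylinder, radius r = 0.344 m, length L (r > 0.103 m, full cross-section enclosed).
λ_enc = ρ·πR² = (1.36×10^-3)π(0.103)² = 4.533e-5 C/m.
Applying ∮E·dA = Q_enc/ε₀ with the end caps contributing no flux:
E = 2k|λ_enc|/r = 2(8.99×10^9)(4.533×10^-5)/(0.344) = 2.37×10^6 N/C.

E ≈ 2.37e6 N/C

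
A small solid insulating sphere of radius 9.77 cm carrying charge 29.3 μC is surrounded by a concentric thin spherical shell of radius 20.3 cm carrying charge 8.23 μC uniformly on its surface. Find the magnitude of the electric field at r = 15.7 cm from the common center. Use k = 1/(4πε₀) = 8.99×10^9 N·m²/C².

Take a concentric spherical Gaussian surface of radius r = 15.7 cm (between the bodies, 9.77 cm < r < 20.3 cm).
Only the inner charge is enclosed; the outer shell contributes nothing inside itself. Q_enc = 29.3 μC = 2.93e-5 C.
Since E is radial and uniform over the Gaussian sphere, Φ = E·4πr² = Q_enc/ε₀.
E = k|Q_enc|/r² = (8.99×10^9)(2.93e-5)/(0.157)² = 1.07e7 N/C.

1.07×10^7 N/C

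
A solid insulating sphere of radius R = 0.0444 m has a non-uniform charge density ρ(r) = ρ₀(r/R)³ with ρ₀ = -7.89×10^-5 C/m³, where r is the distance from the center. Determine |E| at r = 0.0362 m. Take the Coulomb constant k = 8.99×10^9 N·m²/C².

2.91×10^4 V/m

Use a concentric Gaussian sphere at r = 0.0362 m (r < R).
Integrate the density: Q_enc = 4π ∫₀^r ρ₀(r'/R)^3 r'² dr' = 4πρ₀ r^6/(6·R³) = -4.249×10^-9 C.
Since E is radial and uniform over the Gaussian sphere, Φ = E·4πr² = Q_enc/ε₀.
E = k|Q_enc|/r² = (8.99×10^9)(4.249e-9)/(0.0362)² = 2.91×10^4 N/C.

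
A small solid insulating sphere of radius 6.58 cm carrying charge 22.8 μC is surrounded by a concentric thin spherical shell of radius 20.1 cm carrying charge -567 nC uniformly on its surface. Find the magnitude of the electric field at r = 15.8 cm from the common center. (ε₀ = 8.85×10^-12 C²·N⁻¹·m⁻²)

Symmetry ⇒ E = E(r) r̂. Gaussian sphere of radius r = 15.8 cm (between the bodies, 6.58 cm < r < 20.1 cm).
The shell at 20.1 cm lies outside the Gaussian surface, so Q_enc = 22.8 μC = 2.28×10^-5 C.
Gauss's law: E·4πr² = Q_enc/ε₀.
E = |Q_enc|/(4πε₀r²) = (2.28e-5)/(4π·8.85×10^-12·(0.158)²) = 8.21×10^6 N/C.

E = 8.21e6 N/C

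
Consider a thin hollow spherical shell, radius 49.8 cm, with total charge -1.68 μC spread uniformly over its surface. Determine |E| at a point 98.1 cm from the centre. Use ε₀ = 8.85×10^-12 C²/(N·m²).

|E| = 1.57e4 V/m

Use a concentric Gaussian sphere at r = 98.1 cm (r > 49.8 cm).
The entire shell is enclosed: Q_enc = -1.68e-6 C.
By Gauss's law, ∮E·dA = E·4πr² = Q_enc/ε₀.
E = |Q_enc|/(4πε₀r²) = (1.68e-6)/(4π·8.85×10^-12·(0.981)²) = 1.57e4 N/C.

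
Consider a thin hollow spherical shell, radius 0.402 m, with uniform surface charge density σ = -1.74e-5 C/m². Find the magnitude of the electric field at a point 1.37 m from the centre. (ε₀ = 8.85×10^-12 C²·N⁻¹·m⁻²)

E ≈ 1.69×10^5 N/C

Take a concentric spherical Gaussian surface of radius r = 1.37 m (r > 0.402 m).
The entire shell is enclosed: Q_enc = σ·4πR² = (-1.74×10^-5)·4π·(0.402)² = -3.534e-5 C.
Gauss's law: E·4πr² = Q_enc/ε₀.
E = |Q_enc|/(4πε₀r²) = (3.534×10^-5)/(4π·8.85×10^-12·(1.37)²) = 1.69×10^5 N/C.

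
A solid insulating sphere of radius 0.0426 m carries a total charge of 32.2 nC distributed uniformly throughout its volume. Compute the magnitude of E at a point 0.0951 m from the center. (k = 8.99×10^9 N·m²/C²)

By spherical symmetry E is radial; choose a Gaussian sphere of radius r = 0.0951 m (r > R, so the entire charge is enclosed).
Q_enc = 32.2 nC = 3.22×10^-8 C.
By Gauss's law, ∮E·dA = E·4πr² = Q_enc/ε₀.
E = k|Q_enc|/r² = (8.99×10^9)(3.22×10^-8)/(0.0951)² = 3.20e4 N/C.

3.20×10^4 N/C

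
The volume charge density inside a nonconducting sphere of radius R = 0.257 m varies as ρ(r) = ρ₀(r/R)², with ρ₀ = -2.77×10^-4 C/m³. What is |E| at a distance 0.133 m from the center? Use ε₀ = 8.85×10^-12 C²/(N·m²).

By spherical symmetry E is radial; choose a Gaussian sphere of radius r = 0.133 m (r < R).
Integrate the density: Q_enc = 4π ∫₀^r ρ₀(r'/R)^2 r'² dr' = 4πρ₀ r^5/(5·R²) = -4.386×10^-7 C.
Gauss's law: E·4πr² = Q_enc/ε₀.
E = |Q_enc|/(4πε₀r²) = (4.386e-7)/(4π·8.85×10^-12·(0.133)²) = 2.23×10^5 N/C.

|E| = 2.23e5 N/C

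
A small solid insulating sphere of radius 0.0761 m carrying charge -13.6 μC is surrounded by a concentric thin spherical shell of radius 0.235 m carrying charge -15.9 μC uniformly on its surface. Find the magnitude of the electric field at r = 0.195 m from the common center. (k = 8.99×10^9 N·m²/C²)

Use a concentric Gaussian sphere at r = 0.195 m (between the bodies, 0.0761 m < r < 0.235 m).
The shell at 0.235 m lies outside the Gaussian surface, so Q_enc = -13.6 μC = -1.36×10^-5 C.
Since E is radial and uniform over the Gaussian sphere, Φ = E·4πr² = Q_enc/ε₀.
E = k|Q_enc|/r² = (8.99×10^9)(1.36e-5)/(0.195)² = 3.22e6 N/C.

|E| = 3.22e6 V/m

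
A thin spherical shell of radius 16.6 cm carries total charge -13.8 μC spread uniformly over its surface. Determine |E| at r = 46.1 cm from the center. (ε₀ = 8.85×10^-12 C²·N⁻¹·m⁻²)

E = 5.84e5 V/m

Use a concentric Gaussian sphere at r = 46.1 cm (r > 16.6 cm).
The entire shell is enclosed: Q_enc = -1.38e-5 C.
By Gauss's law, ∮E·dA = E·4πr² = Q_enc/ε₀.
E = |Q_enc|/(4πε₀r²) = (1.38×10^-5)/(4π·8.85×10^-12·(0.461)²) = 5.84×10^5 N/C.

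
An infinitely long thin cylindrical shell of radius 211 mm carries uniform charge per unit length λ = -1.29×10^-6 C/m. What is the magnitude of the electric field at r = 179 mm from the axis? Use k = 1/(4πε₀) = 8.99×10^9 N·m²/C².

E = 0 (no enclosed charge)

By cylindrical symmetry E is radial; use a coaxial Gaussian cylinder of radius 179 mm and length L (r < 211 mm, inside the shell).
No charge is enclosed, so Gauss's law gives E·2πrL = 0 ⇒ E = 0.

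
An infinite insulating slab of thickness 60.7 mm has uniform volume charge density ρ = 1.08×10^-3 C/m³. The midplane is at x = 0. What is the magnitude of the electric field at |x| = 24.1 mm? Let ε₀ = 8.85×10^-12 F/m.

By symmetry E is perpendicular to the slab. A Gaussian pillbox from −24.1 mm to +24.1 mm (face area A) lies entirely within the slab.
Q_enc = ρ·(2x)·A and flux = 2EA, so 2EA = 2ρxA/ε₀ ⇒ E = |ρ|x/ε₀.
E = (1.08×10^-3)(0.0241)/(8.85×10^-12) = 2.94e6 N/C.

E ≈ 2.94×10^6 V/m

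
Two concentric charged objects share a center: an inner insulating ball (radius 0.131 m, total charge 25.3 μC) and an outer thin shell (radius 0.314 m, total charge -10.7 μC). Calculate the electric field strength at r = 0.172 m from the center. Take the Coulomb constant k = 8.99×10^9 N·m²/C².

Use a concentric Gaussian sphere at r = 0.172 m (between the bodies, 0.131 m < r < 0.314 m).
Only the inner charge is enclosed; the outer shell contributes nothing inside itself. Q_enc = 25.3 μC = 2.53×10^-5 C.
Gauss's law: E·4πr² = Q_enc/ε₀.
E = k|Q_enc|/r² = (8.99×10^9)(2.53×10^-5)/(0.172)² = 7.69e6 N/C.

|E| ≈ 7.69×10^6 N/C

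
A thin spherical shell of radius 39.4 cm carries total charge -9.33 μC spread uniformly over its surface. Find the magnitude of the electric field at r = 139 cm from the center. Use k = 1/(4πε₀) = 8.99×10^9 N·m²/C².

By spherical symmetry E is radial; choose a Gaussian sphere of radius r = 139 cm (r > 39.4 cm).
The entire shell is enclosed: Q_enc = -9.33×10^-6 C.
Applying ∮E·dA = Q_enc/ε₀ with Φ = E(4πr²):
E = k|Q_enc|/r² = (8.99×10^9)(9.33e-6)/(1.39)² = 4.34e4 N/C.

E ≈ 4.34e4 N/C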